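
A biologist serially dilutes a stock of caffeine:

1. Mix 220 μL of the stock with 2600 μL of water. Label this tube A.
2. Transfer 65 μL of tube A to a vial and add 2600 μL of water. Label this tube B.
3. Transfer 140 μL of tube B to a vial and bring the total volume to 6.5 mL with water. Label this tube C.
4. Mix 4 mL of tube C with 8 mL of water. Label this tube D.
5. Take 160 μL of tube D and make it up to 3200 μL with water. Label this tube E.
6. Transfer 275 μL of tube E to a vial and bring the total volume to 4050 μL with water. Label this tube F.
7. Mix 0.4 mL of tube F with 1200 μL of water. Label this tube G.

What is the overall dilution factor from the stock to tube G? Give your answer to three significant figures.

Step 1: 220 μL + 2600 μL = 2820 μL total → factor 2820/220 = 12.818
Step 2: 65 μL + 2600 μL = 2665 μL total → factor 2665/65 = 41
Step 3: 140 μL brought to 6.5 mL → factor 6500/140 = 46.429
Step 4: 4 mL + 8 mL = 12 mL total → factor 12/4 = 3
Step 5: 160 μL brought to 3200 μL → factor 3200/160 = 20
Step 6: 275 μL brought to 4050 μL → factor 4050/275 = 14.727
Step 7: 0.4 mL + 1200 μL = 1.6 mL total → factor 1.6/0.4 = 4
Overall dilution factor = 12.818 × 41 × 46.429 × 3 × 20 × 14.727 × 4 = 8.6244 × 10^7

8.62 × 10^7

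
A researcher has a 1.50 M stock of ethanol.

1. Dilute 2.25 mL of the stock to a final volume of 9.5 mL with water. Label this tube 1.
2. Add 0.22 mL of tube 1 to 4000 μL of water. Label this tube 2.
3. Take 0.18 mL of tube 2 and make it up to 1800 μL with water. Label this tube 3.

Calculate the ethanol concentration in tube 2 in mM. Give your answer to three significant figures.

Step 1: 2.25 mL brought to 9.5 mL → factor 9.5/2.25 = 4.2222
Step 2: 0.22 mL + 4000 μL = 4.22 mL total → factor 4.22/0.22 = 19.182
Dilution factor through tube 2 = 4.2222 × 19.182 = 80.99
[tube 2] = 1.50 M / 80.99 = 0.01852 M = 18.5 mM

18.5 mM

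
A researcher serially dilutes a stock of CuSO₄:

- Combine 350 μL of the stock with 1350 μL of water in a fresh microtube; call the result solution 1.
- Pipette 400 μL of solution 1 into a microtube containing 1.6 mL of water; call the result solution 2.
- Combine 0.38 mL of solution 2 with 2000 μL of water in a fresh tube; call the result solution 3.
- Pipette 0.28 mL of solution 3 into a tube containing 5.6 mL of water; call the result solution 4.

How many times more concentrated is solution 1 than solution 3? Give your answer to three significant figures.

31.3

Step 1: 350 μL + 1350 μL = 1700 μL total → factor 1700/350 = 4.8571
Step 2: 400 μL + 1.6 mL = 2000 μL total → factor 2000/400 = 5
Step 3: 0.38 mL + 2000 μL = 2.38 mL total → factor 2.38/0.38 = 6.2632
Dilution factor to solution 1 = 4.8571; to solution 3 = 152.11
[solution 1]/[solution 3] = (factor to solution 3)/(factor to solution 1) = 152.11/4.8571 = 31.3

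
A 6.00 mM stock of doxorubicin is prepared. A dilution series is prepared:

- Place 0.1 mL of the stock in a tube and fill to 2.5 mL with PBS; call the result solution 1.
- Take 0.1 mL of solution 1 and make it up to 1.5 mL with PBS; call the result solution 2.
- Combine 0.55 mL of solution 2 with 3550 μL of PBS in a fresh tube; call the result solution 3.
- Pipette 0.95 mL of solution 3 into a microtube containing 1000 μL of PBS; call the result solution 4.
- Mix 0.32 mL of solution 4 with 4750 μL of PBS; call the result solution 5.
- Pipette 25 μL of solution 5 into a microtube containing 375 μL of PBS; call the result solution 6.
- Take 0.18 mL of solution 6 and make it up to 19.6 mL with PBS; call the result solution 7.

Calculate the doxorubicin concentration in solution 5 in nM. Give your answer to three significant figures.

66.0 nM

Step 1: 0.1 mL brought to 2.5 mL → factor 2.5/0.1 = 25
Step 2: 0.1 mL brought to 1.5 mL → factor 1.5/0.1 = 15
Step 3: 0.55 mL + 3550 μL = 4.1 mL total → factor 4.1/0.55 = 7.4545
Step 4: 0.95 mL + 1000 μL = 1.95 mL total → factor 1.95/0.95 = 2.0526
Step 5: 0.32 mL + 4750 μL = 5.07 mL total → factor 5.07/0.32 = 15.844
Dilution factor through solution 5 = 25 × 15 × 7.4545 × 2.0526 × 15.844 = 90912
[solution 5] = 6.00 mM / 90912 = 6.600 × 10^-5 mM = 66.0 nM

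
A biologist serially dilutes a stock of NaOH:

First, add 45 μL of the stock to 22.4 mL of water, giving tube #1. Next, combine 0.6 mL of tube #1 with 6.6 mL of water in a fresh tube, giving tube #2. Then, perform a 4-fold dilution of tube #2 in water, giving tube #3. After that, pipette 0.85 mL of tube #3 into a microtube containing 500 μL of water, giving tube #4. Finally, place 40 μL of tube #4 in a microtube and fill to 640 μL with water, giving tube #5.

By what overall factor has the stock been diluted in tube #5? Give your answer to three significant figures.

6.08 × 10^5

Step 1: 45 μL + 22.4 mL = 22445 μL total → factor 22445/45 = 498.78
Step 2: 0.6 mL + 6.6 mL = 7.2 mL total → factor 7.2/0.6 = 12
Step 3: 4-fold → factor 4
Step 4: 0.85 mL + 500 μL = 1.35 mL total → factor 1.35/0.85 = 1.5882
Step 5: 40 μL brought to 640 μL → factor 640/40 = 16
Overall dilution factor = 498.78 × 12 × 4 × 1.5882 × 16 = 6.0839 × 10^5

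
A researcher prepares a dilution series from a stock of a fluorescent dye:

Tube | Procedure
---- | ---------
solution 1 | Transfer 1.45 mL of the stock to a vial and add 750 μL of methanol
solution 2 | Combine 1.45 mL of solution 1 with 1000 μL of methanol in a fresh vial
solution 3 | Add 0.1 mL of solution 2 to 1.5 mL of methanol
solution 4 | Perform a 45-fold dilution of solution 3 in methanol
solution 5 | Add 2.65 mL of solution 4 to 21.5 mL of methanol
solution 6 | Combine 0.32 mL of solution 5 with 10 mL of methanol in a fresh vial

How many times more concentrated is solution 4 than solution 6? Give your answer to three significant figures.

294

Step 1: 1.45 mL + 750 μL = 2.2 mL total → factor 2.2/1.45 = 1.5172
Step 2: 1.45 mL + 1000 μL = 2.45 mL total → factor 2.45/1.45 = 1.6897
Step 3: 0.1 mL + 1.5 mL = 1.6 mL total → factor 1.6/0.1 = 16
Step 4: 45-fold → factor 45
Step 5: 2.65 mL + 21.5 mL = 24.15 mL total → factor 24.15/2.65 = 9.1132
Step 6: 0.32 mL + 10 mL = 10.32 mL total → factor 10.32/0.32 = 32.25
Dilution factor to solution 4 = 1845.8; to solution 6 = 5.4248 × 10^5
[solution 4]/[solution 6] = (factor to solution 6)/(factor to solution 4) = 5.4248 × 10^5/1845.8 = 294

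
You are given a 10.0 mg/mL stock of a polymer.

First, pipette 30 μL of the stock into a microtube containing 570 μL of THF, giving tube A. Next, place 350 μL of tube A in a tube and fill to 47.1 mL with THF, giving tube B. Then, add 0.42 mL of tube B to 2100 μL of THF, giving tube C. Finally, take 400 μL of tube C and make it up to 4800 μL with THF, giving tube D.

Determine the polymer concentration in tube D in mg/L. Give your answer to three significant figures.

0.0516 mg/L

Step 1: 30 μL + 570 μL = 600 μL total → factor 600/30 = 20
Step 2: 350 μL brought to 47.1 mL → factor 47100/350 = 134.57
Step 3: 0.42 mL + 2100 μL = 2.52 mL total → factor 2.52/0.42 = 6
Step 4: 400 μL brought to 4800 μL → factor 4800/400 = 12
Overall dilution factor = 20 × 134.57 × 6 × 12 = 1.9378 × 10^5
Final = 10.0 mg/mL / 1.9378 × 10^5 = 5.160 × 10^-5 mg/mL = 0.0516 mg/L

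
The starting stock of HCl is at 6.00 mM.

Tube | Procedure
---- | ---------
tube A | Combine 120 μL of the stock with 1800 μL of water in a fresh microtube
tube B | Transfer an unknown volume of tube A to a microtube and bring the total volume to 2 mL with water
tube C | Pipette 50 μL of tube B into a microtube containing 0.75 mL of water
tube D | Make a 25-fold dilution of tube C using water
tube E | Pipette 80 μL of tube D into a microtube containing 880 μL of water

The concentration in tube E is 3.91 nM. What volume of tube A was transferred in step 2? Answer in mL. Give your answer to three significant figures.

Step 1: 120 μL + 1800 μL = 1920 μL total → factor 1920/120 = 16
Step 2: v brought to 2 mL → factor = 2 mL/v
Step 3: 50 μL + 0.75 mL = 800 μL total → factor 800/50 = 16
Step 4: 25-fold → factor 25
Step 5: 80 μL + 880 μL = 960 μL total → factor 960/80 = 12
Product of known-step factors = 76800
Overall factor = 6.00 mM / (3.91 nM) = 1.5345 × 10^6
Step-2 factor = 1.5345 × 10^6 / 76800 = 19.981
v = 2 mL / 19.981 = 0.100 mL

0.100 mL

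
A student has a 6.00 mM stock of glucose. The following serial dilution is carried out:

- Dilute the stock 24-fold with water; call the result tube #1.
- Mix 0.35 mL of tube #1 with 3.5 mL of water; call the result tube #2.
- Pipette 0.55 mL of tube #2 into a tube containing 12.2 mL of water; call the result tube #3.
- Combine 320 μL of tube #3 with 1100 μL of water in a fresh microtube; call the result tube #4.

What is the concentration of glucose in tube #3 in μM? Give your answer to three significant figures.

0.980 μM

Step 1: 24-fold → factor 24
Step 2: 0.35 mL + 3.5 mL = 3.85 mL total → factor 3.85/0.35 = 11
Step 3: 0.55 mL + 12.2 mL = 12.75 mL total → factor 12.75/0.55 = 23.182
Dilution factor through tube #3 = 24 × 11 × 23.182 = 6120
[tube #3] = 6.00 mM / 6120 = 0.0009804 mM = 0.980 μM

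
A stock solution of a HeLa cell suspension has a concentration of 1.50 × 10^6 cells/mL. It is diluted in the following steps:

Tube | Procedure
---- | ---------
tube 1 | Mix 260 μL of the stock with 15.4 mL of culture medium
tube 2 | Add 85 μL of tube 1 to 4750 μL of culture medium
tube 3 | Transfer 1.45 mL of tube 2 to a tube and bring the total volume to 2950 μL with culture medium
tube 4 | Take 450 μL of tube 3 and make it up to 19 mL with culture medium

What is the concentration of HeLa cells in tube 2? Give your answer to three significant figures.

Step 1: 260 μL + 15.4 mL = 15660 μL total → factor 15660/260 = 60.231
Step 2: 85 μL + 4750 μL = 4835 μL total → factor 4835/85 = 56.882
Dilution factor through tube 2 = 60.231 × 56.882 = 3426.1
[tube 2] = 1.50 × 10^6 cells/mL / 3426.1 = 438 cells/mL

438 cells/mL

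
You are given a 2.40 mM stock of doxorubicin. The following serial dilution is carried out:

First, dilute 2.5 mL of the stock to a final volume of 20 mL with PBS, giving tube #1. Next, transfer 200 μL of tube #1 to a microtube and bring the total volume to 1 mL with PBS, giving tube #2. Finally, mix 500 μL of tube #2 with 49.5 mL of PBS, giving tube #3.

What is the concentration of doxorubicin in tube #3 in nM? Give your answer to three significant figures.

600 nM

Step 1: 2.5 mL brought to 20 mL → factor 20/2.5 = 8
Step 2: 200 μL brought to 1 mL → factor 1000/200 = 5
Step 3: 500 μL + 49.5 mL = 50000 μL total → factor 50000/500 = 100
Overall dilution factor = 8 × 5 × 100 = 4000
Final = 2.40 mM / 4000 = 0.0006000 mM = 600 nM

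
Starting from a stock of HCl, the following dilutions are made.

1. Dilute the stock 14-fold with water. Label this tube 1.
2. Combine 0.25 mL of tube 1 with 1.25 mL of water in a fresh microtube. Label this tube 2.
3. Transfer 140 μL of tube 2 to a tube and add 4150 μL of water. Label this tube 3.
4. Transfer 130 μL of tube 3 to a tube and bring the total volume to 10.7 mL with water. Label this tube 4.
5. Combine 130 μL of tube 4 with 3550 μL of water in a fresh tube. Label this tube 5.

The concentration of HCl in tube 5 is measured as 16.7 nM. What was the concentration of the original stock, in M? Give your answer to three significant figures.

Step 1: 14-fold → factor 14
Step 2: 0.25 mL + 1.25 mL = 1.5 mL total → factor 1.5/0.25 = 6
Step 3: 140 μL + 4150 μL = 4290 μL total → factor 4290/140 = 30.643
Step 4: 130 μL brought to 10.7 mL → factor 10700/130 = 82.308
Step 5: 130 μL + 3550 μL = 3680 μL total → factor 3680/130 = 28.308
Overall dilution factor = 14 × 6 × 30.643 × 82.308 × 28.308 = 5.9973 × 10^6
Stock = 16.7 nM × 5.9973 × 10^6 = 1.002 × 10^8 nM = 0.100 M

0.100 M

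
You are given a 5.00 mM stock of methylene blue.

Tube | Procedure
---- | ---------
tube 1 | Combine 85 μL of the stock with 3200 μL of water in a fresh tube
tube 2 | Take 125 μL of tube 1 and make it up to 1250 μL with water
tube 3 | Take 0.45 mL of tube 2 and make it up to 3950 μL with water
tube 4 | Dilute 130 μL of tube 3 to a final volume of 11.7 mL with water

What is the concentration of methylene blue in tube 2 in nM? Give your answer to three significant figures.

Step 1: 85 μL + 3200 μL = 3285 μL total → factor 3285/85 = 38.647
Step 2: 125 μL brought to 1250 μL → factor 1250/125 = 10
Dilution factor through tube 2 = 38.647 × 10 = 386.47
[tube 2] = 5.00 mM / 386.47 = 0.01294 mM = 1.29 × 10^4 nM

1.29 × 10^4 nM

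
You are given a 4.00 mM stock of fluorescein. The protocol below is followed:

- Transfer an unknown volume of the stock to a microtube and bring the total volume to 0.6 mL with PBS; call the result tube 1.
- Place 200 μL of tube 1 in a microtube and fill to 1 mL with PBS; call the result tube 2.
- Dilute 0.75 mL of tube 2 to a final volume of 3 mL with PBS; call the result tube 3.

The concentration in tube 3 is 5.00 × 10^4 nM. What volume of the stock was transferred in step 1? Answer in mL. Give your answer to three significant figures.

Step 1: v brought to 0.6 mL → factor = 0.6 mL/v
Step 2: 200 μL brought to 1 mL → factor 1000/200 = 5
Step 3: 0.75 mL brought to 3 mL → factor 3/0.75 = 4
Product of known-step factors = 20
Overall factor = 4.00 mM / (5.00 × 10^4 nM) = 80
Step-1 factor = 80 / 20 = 4
v = 0.6 mL / 4 = 0.150 mL

0.150 mL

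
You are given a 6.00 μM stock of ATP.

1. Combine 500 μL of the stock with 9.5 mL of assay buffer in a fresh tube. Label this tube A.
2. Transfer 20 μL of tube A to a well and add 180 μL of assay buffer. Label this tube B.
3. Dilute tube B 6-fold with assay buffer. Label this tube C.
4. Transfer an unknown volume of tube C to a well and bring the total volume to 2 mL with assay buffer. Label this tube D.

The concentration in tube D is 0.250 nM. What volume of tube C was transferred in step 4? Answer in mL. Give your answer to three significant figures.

Step 1: 500 μL + 9.5 mL = 10000 μL total → factor 10000/500 = 20
Step 2: 20 μL + 180 μL = 200 μL total → factor 200/20 = 10
Step 3: 6-fold → factor 6
Step 4: v brought to 2 mL → factor = 2 mL/v
Product of known-step factors = 1200
Overall factor = 6.00 μM / (0.250 nM) = 24000
Step-4 factor = 24000 / 1200 = 20
v = 2 mL / 20 = 0.100 mL

0.100 mL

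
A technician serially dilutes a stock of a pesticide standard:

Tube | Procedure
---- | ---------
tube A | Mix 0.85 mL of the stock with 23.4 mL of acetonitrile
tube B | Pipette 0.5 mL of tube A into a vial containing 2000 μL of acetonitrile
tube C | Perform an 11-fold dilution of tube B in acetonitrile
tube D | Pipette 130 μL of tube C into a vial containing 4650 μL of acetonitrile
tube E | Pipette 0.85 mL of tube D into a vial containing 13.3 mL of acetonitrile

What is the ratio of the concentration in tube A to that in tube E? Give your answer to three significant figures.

3.37 × 10^4

Step 1: 0.85 mL + 23.4 mL = 24.25 mL total → factor 24.25/0.85 = 28.529
Step 2: 0.5 mL + 2000 μL = 2.5 mL total → factor 2.5/0.5 = 5
Step 3: 11-fold → factor 11
Step 4: 130 μL + 4650 μL = 4780 μL total → factor 4780/130 = 36.769
Step 5: 0.85 mL + 13.3 mL = 14.15 mL total → factor 14.15/0.85 = 16.647
Dilution factor to tube A = 28.529; to tube E = 9.6046 × 10^5
[tube A]/[tube E] = (factor to tube E)/(factor to tube A) = 9.6046 × 10^5/28.529 = 3.37 × 10^4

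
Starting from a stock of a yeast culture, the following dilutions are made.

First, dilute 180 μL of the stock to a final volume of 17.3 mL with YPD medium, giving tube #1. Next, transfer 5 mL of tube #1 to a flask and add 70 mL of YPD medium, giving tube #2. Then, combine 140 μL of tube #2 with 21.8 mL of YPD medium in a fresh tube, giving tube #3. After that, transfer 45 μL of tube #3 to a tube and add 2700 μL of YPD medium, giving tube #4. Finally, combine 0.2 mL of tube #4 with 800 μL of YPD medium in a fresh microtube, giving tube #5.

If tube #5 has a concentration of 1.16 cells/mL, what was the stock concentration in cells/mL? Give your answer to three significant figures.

7.99 × 10^7 cells/mL

Step 1: 180 μL brought to 17.3 mL → factor 17300/180 = 96.111
Step 2: 5 mL + 70 mL = 75 mL total → factor 75/5 = 15
Step 3: 140 μL + 21.8 mL = 21940 μL total → factor 21940/140 = 156.71
Step 4: 45 μL + 2700 μL = 2745 μL total → factor 2745/45 = 61
Step 5: 0.2 mL + 800 μL = 1 mL total → factor 1/0.2 = 5
Overall dilution factor = 96.111 × 15 × 156.71 × 61 × 5 = 6.8909 × 10^7
Stock = 1.16 cells/mL × 6.8909 × 10^7 = 7.99 × 10^7 cells/mL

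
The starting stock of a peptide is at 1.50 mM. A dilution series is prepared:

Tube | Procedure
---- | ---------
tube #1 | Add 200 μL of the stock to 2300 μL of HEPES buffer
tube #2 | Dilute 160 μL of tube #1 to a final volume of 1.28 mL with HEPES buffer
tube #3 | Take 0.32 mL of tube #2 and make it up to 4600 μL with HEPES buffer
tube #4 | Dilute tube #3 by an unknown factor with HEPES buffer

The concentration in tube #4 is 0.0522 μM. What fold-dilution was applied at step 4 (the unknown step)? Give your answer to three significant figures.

20.0-fold

Step 1: 200 μL + 2300 μL = 2500 μL total → factor 2500/200 = 12.5
Step 2: 160 μL brought to 1.28 mL → factor 1280/160 = 8
Step 3: 0.32 mL brought to 4600 μL → factor 4.6/0.32 = 14.375
Step 4: unknown factor x
Product of known-step factors = 1437.5
Overall factor = 1.50 mM / (0.0522 μM) = 28736
x = 28736 / 1437.5 = 20.0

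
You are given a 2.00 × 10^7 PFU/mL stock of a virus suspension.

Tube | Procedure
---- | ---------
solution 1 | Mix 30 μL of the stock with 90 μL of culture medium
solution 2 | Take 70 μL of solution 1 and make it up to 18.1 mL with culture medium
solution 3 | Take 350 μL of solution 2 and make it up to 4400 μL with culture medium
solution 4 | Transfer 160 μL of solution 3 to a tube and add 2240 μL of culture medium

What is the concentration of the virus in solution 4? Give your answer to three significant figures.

103 PFU/mL

Step 1: 30 μL + 90 μL = 120 μL total → factor 120/30 = 4
Step 2: 70 μL brought to 18.1 mL → factor 18100/70 = 258.57
Step 3: 350 μL brought to 4400 μL → factor 4400/350 = 12.571
Step 4: 160 μL + 2240 μL = 2400 μL total → factor 2400/160 = 15
Overall dilution factor = 4 × 258.57 × 12.571 × 15 = 1.9504 × 10^5
Final = 2.00 × 10^7 PFU/mL / 1.9504 × 10^5 = 103 PFU/mL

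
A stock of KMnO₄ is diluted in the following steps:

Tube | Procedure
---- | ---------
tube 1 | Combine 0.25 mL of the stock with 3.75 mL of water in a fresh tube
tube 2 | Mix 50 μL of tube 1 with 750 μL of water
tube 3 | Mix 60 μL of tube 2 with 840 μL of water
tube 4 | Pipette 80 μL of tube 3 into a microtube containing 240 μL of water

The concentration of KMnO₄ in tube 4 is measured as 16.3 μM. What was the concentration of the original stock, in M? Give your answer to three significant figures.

Step 1: 0.25 mL + 3.75 mL = 4 mL total → factor 4/0.25 = 16
Step 2: 50 μL + 750 μL = 800 μL total → factor 800/50 = 16
Step 3: 60 μL + 840 μL = 900 μL total → factor 900/60 = 15
Step 4: 80 μL + 240 μL = 320 μL total → factor 320/80 = 4
Overall dilution factor = 16 × 16 × 15 × 4 = 15360
Stock = 16.3 μM × 15360 = 2.504 × 10^5 μM = 0.250 M

0.250 M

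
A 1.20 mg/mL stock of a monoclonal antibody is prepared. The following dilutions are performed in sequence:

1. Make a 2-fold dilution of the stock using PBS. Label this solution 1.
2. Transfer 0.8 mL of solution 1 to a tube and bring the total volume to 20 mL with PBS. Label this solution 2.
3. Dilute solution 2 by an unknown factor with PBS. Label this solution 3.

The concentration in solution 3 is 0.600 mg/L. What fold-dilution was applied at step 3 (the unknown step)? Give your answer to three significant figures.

Step 1: 2-fold → factor 2
Step 2: 0.8 mL brought to 20 mL → factor 20/0.8 = 25
Step 3: unknown factor x
Product of known-step factors = 50
Overall factor = 1.20 mg/mL / (0.600 mg/L) = 2000
x = 2000 / 50 = 40.0

40.0-fold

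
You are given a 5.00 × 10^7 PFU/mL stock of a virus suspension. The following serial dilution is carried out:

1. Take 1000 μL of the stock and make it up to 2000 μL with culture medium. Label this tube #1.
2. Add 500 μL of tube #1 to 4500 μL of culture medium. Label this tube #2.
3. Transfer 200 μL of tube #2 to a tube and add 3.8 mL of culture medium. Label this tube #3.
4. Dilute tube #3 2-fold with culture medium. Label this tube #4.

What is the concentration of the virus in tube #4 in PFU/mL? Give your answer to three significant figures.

Step 1: 1000 μL brought to 2000 μL → factor 2000/1000 = 2
Step 2: 500 μL + 4500 μL = 5000 μL total → factor 5000/500 = 10
Step 3: 200 μL + 3.8 mL = 4000 μL total → factor 4000/200 = 20
Step 4: 2-fold → factor 2
Overall dilution factor = 2 × 10 × 20 × 2 = 800
Final = 5.00 × 10^7 PFU/mL / 800 = 6.25 × 10^4 PFU/mL

6.25 × 10^4 PFU/mL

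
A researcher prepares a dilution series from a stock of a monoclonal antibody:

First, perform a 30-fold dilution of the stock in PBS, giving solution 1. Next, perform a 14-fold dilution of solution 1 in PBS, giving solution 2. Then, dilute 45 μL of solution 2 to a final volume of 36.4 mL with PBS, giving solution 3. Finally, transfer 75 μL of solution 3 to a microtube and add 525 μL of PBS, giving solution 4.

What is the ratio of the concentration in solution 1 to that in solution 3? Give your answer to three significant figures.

1.13 × 10^4

Step 1: 30-fold → factor 30
Step 2: 14-fold → factor 14
Step 3: 45 μL brought to 36.4 mL → factor 36400/45 = 808.89
Dilution factor to solution 1 = 30; to solution 3 = 3.3973 × 10^5
[solution 1]/[solution 3] = (factor to solution 3)/(factor to solution 1) = 3.3973 × 10^5/30 = 1.13 × 10^4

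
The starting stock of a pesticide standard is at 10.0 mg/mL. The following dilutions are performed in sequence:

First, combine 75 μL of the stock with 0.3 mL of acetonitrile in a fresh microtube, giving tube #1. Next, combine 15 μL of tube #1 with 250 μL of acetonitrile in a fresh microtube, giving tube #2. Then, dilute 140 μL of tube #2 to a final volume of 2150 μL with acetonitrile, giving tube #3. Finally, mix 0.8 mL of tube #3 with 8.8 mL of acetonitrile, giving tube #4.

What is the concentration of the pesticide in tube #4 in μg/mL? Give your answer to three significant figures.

Step 1: 75 μL + 0.3 mL = 375 μL total → factor 375/75 = 5
Step 2: 15 μL + 250 μL = 265 μL total → factor 265/15 = 17.667
Step 3: 140 μL brought to 2150 μL → factor 2150/140 = 15.357
Step 4: 0.8 mL + 8.8 mL = 9.6 mL total → factor 9.6/0.8 = 12
Overall dilution factor = 5 × 17.667 × 15.357 × 12 = 16279
Final = 10.0 mg/mL / 16279 = 0.0006143 mg/mL = 0.614 μg/mL

0.614 μg/mL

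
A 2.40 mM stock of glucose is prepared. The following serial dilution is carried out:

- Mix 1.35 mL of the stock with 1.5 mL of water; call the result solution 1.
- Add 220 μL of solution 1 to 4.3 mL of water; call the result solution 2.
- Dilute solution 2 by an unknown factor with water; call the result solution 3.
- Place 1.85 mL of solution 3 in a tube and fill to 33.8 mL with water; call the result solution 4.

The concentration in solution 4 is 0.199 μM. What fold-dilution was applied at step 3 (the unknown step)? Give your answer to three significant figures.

Step 1: 1.35 mL + 1.5 mL = 2.85 mL total → factor 2.85/1.35 = 2.1111
Step 2: 220 μL + 4.3 mL = 4520 μL total → factor 4520/220 = 20.545
Step 3: unknown factor x
Step 4: 1.85 mL brought to 33.8 mL → factor 33.8/1.85 = 18.27
Product of known-step factors = 792.45
Overall factor = 2.40 mM / (0.199 μM) = 12060
x = 12060 / 792.45 = 15.2

15.2-fold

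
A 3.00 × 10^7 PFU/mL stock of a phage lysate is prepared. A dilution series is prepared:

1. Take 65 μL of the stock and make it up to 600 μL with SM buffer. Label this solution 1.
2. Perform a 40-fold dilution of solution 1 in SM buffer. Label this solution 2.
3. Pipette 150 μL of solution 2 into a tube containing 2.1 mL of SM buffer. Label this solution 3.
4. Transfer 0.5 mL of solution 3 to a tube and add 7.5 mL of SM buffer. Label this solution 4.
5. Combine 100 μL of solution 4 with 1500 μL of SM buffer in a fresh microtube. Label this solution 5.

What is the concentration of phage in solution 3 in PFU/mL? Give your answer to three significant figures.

Step 1: 65 μL brought to 600 μL → factor 600/65 = 9.2308
Step 2: 40-fold → factor 40
Step 3: 150 μL + 2.1 mL = 2250 μL total → factor 2250/150 = 15
Dilution factor through solution 3 = 9.2308 × 40 × 15 = 5538.5
[solution 3] = 3.00 × 10^7 PFU/mL / 5538.5 = 5.42 × 10^3 PFU/mL

5.42 × 10^3 PFU/mL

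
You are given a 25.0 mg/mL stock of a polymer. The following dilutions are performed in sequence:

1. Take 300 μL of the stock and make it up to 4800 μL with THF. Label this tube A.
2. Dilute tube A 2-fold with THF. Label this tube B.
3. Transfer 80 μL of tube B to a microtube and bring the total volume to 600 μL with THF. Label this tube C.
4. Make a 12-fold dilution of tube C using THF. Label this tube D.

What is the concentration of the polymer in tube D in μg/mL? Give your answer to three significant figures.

8.68 μg/mL

Step 1: 300 μL brought to 4800 μL → factor 4800/300 = 16
Step 2: 2-fold → factor 2
Step 3: 80 μL brought to 600 μL → factor 600/80 = 7.5
Step 4: 12-fold → factor 12
Overall dilution factor = 16 × 2 × 7.5 × 12 = 2880
Final = 25.0 mg/mL / 2880 = 0.008681 mg/mL = 8.68 μg/mL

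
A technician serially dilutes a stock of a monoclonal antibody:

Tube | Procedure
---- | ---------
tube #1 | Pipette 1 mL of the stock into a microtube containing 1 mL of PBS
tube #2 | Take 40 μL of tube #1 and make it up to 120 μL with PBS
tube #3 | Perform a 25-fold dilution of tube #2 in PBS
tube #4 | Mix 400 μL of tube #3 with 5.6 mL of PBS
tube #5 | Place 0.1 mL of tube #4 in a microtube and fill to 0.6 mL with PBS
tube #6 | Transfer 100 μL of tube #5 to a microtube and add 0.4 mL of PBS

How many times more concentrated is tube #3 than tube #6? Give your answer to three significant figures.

450

Step 1: 1 mL + 1 mL = 2 mL total → factor 2/1 = 2
Step 2: 40 μL brought to 120 μL → factor 120/40 = 3
Step 3: 25-fold → factor 25
Step 4: 400 μL + 5.6 mL = 6000 μL total → factor 6000/400 = 15
Step 5: 0.1 mL brought to 0.6 mL → factor 0.6/0.1 = 6
Step 6: 100 μL + 0.4 mL = 500 μL total → factor 500/100 = 5
Dilution factor to tube #3 = 150; to tube #6 = 67500
[tube #3]/[tube #6] = (factor to tube #6)/(factor to tube #3) = 67500/150 = 450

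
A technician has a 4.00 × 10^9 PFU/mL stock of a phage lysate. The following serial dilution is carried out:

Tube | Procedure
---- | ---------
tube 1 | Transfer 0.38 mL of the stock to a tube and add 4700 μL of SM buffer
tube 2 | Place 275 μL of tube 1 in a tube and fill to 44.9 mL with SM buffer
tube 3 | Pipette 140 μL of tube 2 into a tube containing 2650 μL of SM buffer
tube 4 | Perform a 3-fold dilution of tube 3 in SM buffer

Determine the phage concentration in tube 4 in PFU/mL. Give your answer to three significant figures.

Step 1: 0.38 mL + 4700 μL = 5.08 mL total → factor 5.08/0.38 = 13.368
Step 2: 275 μL brought to 44.9 mL → factor 44900/275 = 163.27
Step 3: 140 μL + 2650 μL = 2790 μL total → factor 2790/140 = 19.929
Step 4: 3-fold → factor 3
Overall dilution factor = 13.368 × 163.27 × 19.929 × 3 = 1.3049 × 10^5
Final = 4.00 × 10^9 PFU/mL / 1.3049 × 10^5 = 3.07 × 10^4 PFU/mL

3.07 × 10^4 PFU/mL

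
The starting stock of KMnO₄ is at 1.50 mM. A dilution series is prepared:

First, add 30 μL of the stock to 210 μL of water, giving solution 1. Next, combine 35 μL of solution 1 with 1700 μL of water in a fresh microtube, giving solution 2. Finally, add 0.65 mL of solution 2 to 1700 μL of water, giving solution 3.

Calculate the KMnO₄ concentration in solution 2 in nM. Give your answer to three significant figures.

Step 1: 30 μL + 210 μL = 240 μL total → factor 240/30 = 8
Step 2: 35 μL + 1700 μL = 1735 μL total → factor 1735/35 = 49.571
Dilution factor through solution 2 = 8 × 49.571 = 396.57
[solution 2] = 1.50 mM / 396.57 = 0.003782 mM = 3.78 × 10^3 nM

3.78 × 10^3 nM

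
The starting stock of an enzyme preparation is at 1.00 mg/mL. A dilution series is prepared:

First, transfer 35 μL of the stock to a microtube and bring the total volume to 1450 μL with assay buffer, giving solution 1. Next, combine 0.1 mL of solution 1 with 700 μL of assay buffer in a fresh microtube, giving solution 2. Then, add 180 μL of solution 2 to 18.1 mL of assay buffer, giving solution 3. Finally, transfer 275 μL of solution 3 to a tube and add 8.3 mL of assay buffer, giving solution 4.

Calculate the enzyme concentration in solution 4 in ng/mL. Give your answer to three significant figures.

0.953 ng/mL

Step 1: 35 μL brought to 1450 μL → factor 1450/35 = 41.429
Step 2: 0.1 mL + 700 μL = 0.8 mL total → factor 0.8/0.1 = 8
Step 3: 180 μL + 18.1 mL = 18280 μL total → factor 18280/180 = 101.56
Step 4: 275 μL + 8.3 mL = 8575 μL total → factor 8575/275 = 31.182
Dilution factor through solution 4 = 41.429 × 8 × 101.56 × 31.182 = 1.0495 × 10^6
[solution 4] = 1.00 mg/mL / 1.0495 × 10^6 = 9.528 × 10^-7 mg/mL = 0.953 ng/mL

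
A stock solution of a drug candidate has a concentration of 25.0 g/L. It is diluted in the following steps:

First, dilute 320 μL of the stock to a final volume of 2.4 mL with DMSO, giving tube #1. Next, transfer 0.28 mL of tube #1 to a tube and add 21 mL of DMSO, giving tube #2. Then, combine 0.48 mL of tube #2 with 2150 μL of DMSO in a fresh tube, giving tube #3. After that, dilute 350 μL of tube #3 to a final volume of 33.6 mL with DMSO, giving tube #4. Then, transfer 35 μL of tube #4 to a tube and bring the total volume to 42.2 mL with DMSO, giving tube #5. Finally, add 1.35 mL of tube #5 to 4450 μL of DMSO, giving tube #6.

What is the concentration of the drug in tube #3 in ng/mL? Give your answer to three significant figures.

Step 1: 320 μL brought to 2.4 mL → factor 2400/320 = 7.5
Step 2: 0.28 mL + 21 mL = 21.28 mL total → factor 21.28/0.28 = 76
Step 3: 0.48 mL + 2150 μL = 2.63 mL total → factor 2.63/0.48 = 5.4792
Dilution factor through tube #3 = 7.5 × 76 × 5.4792 = 3123.1
[tube #3] = 25.0 g/L / 3123.1 = 0.008005 g/L = 8.00 × 10^3 ng/mL

8.00 × 10^3 ng/mL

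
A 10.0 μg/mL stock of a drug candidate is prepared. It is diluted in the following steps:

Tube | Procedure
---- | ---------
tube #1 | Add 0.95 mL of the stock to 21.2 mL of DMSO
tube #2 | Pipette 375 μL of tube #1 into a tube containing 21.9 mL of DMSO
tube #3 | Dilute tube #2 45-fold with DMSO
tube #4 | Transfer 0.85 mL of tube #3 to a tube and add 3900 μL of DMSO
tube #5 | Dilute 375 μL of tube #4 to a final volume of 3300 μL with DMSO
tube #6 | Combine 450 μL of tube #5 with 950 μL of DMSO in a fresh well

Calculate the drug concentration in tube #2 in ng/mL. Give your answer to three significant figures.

7.22 ng/mL

Step 1: 0.95 mL + 21.2 mL = 22.15 mL total → factor 22.15/0.95 = 23.316
Step 2: 375 μL + 21.9 mL = 22275 μL total → factor 22275/375 = 59.4
Dilution factor through tube #2 = 23.316 × 59.4 = 1385
[tube #2] = 10.0 μg/mL / 1385 = 0.007220 μg/mL = 7.22 ng/mL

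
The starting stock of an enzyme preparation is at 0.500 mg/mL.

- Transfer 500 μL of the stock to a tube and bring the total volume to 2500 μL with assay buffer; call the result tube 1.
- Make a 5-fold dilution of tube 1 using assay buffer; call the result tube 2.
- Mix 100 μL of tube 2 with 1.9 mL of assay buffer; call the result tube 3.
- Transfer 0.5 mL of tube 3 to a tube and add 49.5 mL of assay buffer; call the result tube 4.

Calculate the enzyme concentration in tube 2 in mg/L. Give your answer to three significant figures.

20.0 mg/L

Step 1: 500 μL brought to 2500 μL → factor 2500/500 = 5
Step 2: 5-fold → factor 5
Dilution factor through tube 2 = 5 × 5 = 25
[tube 2] = 0.500 mg/mL / 25 = 0.02000 mg/mL = 20.0 mg/L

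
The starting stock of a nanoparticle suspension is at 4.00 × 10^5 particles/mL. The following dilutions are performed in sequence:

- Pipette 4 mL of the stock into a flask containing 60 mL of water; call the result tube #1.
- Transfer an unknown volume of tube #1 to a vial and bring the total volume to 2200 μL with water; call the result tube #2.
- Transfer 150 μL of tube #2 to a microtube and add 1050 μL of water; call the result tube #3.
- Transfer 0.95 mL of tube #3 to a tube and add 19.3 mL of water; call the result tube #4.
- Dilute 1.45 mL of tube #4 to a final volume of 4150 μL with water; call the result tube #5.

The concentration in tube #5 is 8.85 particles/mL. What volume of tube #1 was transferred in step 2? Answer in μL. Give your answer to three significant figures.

380 μL

Step 1: 4 mL + 60 mL = 64 mL total → factor 64/4 = 16
Step 2: v brought to 2200 μL → factor = 2200 μL/v
Step 3: 150 μL + 1050 μL = 1200 μL total → factor 1200/150 = 8
Step 4: 0.95 mL + 19.3 mL = 20.25 mL total → factor 20.25/0.95 = 21.316
Step 5: 1.45 mL brought to 4150 μL → factor 4.15/1.45 = 2.8621
Product of known-step factors = 7808.9
Overall factor = 4.00 × 10^5 particles/mL / (8.85 particles/mL) = 45198
Step-2 factor = 45198 / 7808.9 = 5.788
v = 2200 μL / 5.788 = 380 μL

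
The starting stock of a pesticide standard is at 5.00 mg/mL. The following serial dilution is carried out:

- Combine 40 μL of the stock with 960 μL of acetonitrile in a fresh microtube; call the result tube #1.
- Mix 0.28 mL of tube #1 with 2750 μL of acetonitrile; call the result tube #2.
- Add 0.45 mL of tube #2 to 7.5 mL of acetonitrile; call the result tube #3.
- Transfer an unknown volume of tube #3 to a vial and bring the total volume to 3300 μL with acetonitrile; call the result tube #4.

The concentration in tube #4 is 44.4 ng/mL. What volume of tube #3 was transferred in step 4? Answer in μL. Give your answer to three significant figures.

140 μL

Step 1: 40 μL + 960 μL = 1000 μL total → factor 1000/40 = 25
Step 2: 0.28 mL + 2750 μL = 3.03 mL total → factor 3.03/0.28 = 10.821
Step 3: 0.45 mL + 7.5 mL = 7.95 mL total → factor 7.95/0.45 = 17.667
Step 4: v brought to 3300 μL → factor = 3300 μL/v
Product of known-step factors = 4779.5
Overall factor = 5.00 mg/mL / (44.4 ng/mL) = 1.1261 × 10^5
Step-4 factor = 1.1261 × 10^5 / 4779.5 = 23.562
v = 3300 μL / 23.562 = 140 μL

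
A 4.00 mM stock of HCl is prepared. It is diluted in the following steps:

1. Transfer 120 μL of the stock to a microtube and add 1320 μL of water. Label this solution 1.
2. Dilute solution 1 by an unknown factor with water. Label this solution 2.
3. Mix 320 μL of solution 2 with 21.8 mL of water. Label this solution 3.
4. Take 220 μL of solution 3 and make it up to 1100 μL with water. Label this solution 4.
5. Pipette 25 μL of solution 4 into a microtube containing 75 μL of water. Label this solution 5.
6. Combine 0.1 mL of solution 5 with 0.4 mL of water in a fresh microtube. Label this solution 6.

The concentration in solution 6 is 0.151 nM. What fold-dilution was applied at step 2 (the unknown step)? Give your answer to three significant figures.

319-fold

Step 1: 120 μL + 1320 μL = 1440 μL total → factor 1440/120 = 12
Step 2: unknown factor x
Step 3: 320 μL + 21.8 mL = 22120 μL total → factor 22120/320 = 69.125
Step 4: 220 μL brought to 1100 μL → factor 1100/220 = 5
Step 5: 25 μL + 75 μL = 100 μL total → factor 100/25 = 4
Step 6: 0.1 mL + 0.4 mL = 0.5 mL total → factor 0.5/0.1 = 5
Product of known-step factors = 82950
Overall factor = 4.00 mM / (0.151 nM) = 2.649 × 10^7
x = 2.649 × 10^7 / 82950 = 319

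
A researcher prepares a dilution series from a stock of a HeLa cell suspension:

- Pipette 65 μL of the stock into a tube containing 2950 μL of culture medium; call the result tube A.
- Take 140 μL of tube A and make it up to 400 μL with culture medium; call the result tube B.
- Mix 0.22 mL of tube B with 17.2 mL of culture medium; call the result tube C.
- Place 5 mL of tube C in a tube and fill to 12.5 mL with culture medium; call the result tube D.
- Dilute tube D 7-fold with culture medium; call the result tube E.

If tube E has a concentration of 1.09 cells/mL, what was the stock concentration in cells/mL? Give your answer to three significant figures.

Step 1: 65 μL + 2950 μL = 3015 μL total → factor 3015/65 = 46.385
Step 2: 140 μL brought to 400 μL → factor 400/140 = 2.8571
Step 3: 0.22 mL + 17.2 mL = 17.42 mL total → factor 17.42/0.22 = 79.182
Step 4: 5 mL brought to 12.5 mL → factor 12.5/5 = 2.5
Step 5: 7-fold → factor 7
Overall dilution factor = 46.385 × 2.8571 × 79.182 × 2.5 × 7 = 1.8364 × 10^5
Stock = 1.09 cells/mL × 1.8364 × 10^5 = 2.00 × 10^5 cells/mL

2.00 × 10^5 cells/mL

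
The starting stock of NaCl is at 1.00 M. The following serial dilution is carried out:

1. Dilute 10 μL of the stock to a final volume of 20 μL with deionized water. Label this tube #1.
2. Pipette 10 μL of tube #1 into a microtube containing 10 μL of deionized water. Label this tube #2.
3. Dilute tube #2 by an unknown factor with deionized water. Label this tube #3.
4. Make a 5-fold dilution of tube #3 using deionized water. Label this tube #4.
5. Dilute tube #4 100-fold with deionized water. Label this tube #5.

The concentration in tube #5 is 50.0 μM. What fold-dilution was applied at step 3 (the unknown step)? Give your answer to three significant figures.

Step 1: 10 μL brought to 20 μL → factor 20/10 = 2
Step 2: 10 μL + 10 μL = 20 μL total → factor 20/10 = 2
Step 3: unknown factor x
Step 4: 5-fold → factor 5
Step 5: 100-fold → factor 100
Product of known-step factors = 2000
Overall factor = 1.00 M / (50.0 μM) = 20000
x = 20000 / 2000 = 10.0

10.0-fold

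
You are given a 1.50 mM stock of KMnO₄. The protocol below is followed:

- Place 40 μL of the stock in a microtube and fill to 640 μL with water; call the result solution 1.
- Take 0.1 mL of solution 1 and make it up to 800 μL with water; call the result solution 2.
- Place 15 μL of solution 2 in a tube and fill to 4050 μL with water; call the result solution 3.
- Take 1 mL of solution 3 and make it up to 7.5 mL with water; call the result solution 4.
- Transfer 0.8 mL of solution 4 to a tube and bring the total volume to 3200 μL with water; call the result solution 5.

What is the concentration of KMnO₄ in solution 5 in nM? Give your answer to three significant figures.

1.45 nM

Step 1: 40 μL brought to 640 μL → factor 640/40 = 16
Step 2: 0.1 mL brought to 800 μL → factor 0.8/0.1 = 8
Step 3: 15 μL brought to 4050 μL → factor 4050/15 = 270
Step 4: 1 mL brought to 7.5 mL → factor 7.5/1 = 7.5
Step 5: 0.8 mL brought to 3200 μL → factor 3.2/0.8 = 4
Overall dilution factor = 16 × 8 × 270 × 7.5 × 4 = 1.0368 × 10^6
Final = 1.50 mM / 1.0368 × 10^6 = 1.447 × 10^-6 mM = 1.45 nM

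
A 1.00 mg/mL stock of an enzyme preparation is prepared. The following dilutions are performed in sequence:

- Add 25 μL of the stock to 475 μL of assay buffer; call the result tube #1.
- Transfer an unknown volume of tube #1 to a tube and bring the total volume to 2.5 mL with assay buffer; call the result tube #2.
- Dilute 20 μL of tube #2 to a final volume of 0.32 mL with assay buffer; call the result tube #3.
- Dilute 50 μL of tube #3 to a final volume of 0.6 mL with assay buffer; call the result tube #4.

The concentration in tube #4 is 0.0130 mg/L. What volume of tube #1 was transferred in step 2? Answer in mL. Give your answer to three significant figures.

Step 1: 25 μL + 475 μL = 500 μL total → factor 500/25 = 20
Step 2: v brought to 2.5 mL → factor = 2.5 mL/v
Step 3: 20 μL brought to 0.32 mL → factor 320/20 = 16
Step 4: 50 μL brought to 0.6 mL → factor 600/50 = 12
Product of known-step factors = 3840
Overall factor = 1.00 mg/mL / (0.0130 mg/L) = 76923
Step-2 factor = 76923 / 3840 = 20.032
v = 2.5 mL / 20.032 = 0.125 mL

0.125 mL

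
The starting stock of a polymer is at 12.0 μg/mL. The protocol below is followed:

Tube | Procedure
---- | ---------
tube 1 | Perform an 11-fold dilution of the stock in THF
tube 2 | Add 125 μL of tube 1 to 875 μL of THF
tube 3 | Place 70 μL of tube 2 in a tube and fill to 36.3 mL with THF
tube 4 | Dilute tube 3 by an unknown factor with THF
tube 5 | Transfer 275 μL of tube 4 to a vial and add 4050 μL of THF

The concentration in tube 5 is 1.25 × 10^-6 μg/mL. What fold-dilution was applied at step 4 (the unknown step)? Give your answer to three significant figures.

Step 1: 11-fold → factor 11
Step 2: 125 μL + 875 μL = 1000 μL total → factor 1000/125 = 8
Step 3: 70 μL brought to 36.3 mL → factor 36300/70 = 518.57
Step 4: unknown factor x
Step 5: 275 μL + 4050 μL = 4325 μL total → factor 4325/275 = 15.727
Product of known-step factors = 7.177 × 10^5
Overall factor = 12.0 μg/mL / (1.25 × 10^-6 μg/mL) = 9.6 × 10^6
x = 9.6 × 10^6 / 7.177 × 10^5 = 13.4

13.4-fold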